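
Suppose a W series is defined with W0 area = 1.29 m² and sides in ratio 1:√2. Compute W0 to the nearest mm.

955 × 1351 mm

Let the short side be w mm. Then w · w√2 = 1.29 m² = 1,290,000 mm².
w² = 1,290,000/√2, so w ≈ 955.1 mm; long side = w√2 ≈ 1350.7 mm.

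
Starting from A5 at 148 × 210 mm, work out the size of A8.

A6: ⌊210/2⌋ × 148 = 105 × 148 mm
A7: ⌊148/2⌋ × 105 = 74 × 105 mm
A8: ⌊105/2⌋ × 74 = 52 × 74 mm

52 × 74 mm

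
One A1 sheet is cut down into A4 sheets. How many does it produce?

A1 = 594 × 841 mm; A4 = 210 × 297 mm.
Each halving step doubles the count; 3 steps from A1 to A4.
2^3 = 8.

8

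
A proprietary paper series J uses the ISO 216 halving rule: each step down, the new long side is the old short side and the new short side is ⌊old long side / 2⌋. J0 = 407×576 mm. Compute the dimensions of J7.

J1 = 288 × 407 mm (from J0 by 1 halving).
J2: ⌊407/2⌋ × 288 = 203 × 288 mm
J3: ⌊288/2⌋ × 203 = 144 × 203 mm
J4: ⌊203/2⌋ × 144 = 101 × 144 mm
J5: ⌊144/2⌋ × 101 = 72 × 101 mm
J6: ⌊101/2⌋ × 72 = 50 × 72 mm
J7: ⌊72/2⌋ × 50 = 36 × 50 mm

36 × 50 mm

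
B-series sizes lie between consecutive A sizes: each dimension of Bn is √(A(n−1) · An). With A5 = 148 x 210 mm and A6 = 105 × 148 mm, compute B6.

Short side: √(148 · 105) = √15540 ≈ 124.7 → 125 mm
Long side: √(210 · 148) = √31080 ≈ 176.3 → 176 mm

125 × 176 mm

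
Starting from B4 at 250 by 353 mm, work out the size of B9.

B5: ⌊353/2⌋ × 250 = 176 × 250 mm
B6: ⌊250/2⌋ × 176 = 125 × 176 mm
B7: ⌊176/2⌋ × 125 = 88 × 125 mm
B8: ⌊125/2⌋ × 88 = 62 × 88 mm
B9: ⌊88/2⌋ × 62 = 44 × 62 mm

44 × 62 mm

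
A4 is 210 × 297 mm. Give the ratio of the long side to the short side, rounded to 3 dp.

297 / 210 = 1.414
Matches √2 ≈ 1.414 — the ISO 216 defining ratio.

1.414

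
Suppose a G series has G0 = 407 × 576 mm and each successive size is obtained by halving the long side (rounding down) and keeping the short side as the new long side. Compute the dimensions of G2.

203 × 288 mm

G1: ⌊576/2⌋ × 407 = 288 × 407 mm
G2: ⌊407/2⌋ × 288 = 203 × 288 mm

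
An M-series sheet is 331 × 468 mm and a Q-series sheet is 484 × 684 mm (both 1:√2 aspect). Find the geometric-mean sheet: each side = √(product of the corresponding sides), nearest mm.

Short side: √(331 · 484) = √160204 ≈ 400.3 → 400 mm
Long side: √(468 · 684) = √320112 ≈ 565.8 → 566 mm

400 × 566 mm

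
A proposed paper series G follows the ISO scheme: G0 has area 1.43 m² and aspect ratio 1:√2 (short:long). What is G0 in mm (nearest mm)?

1006 × 1422 mm

Let the short side be w mm. Then w · w√2 = 1.43 m² = 1,430,000 mm².
w² = 1,430,000/√2, so w ≈ 1005.6 mm; long side = w√2 ≈ 1422.1 mm.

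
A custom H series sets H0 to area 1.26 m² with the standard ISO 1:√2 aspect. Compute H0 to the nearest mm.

944 × 1335 mm

Let the short side be w mm. Then w · w√2 = 1.26 m² = 1,260,000 mm².
w² = 1,260,000/√2, so w ≈ 943.9 mm; long side = w√2 ≈ 1334.9 mm.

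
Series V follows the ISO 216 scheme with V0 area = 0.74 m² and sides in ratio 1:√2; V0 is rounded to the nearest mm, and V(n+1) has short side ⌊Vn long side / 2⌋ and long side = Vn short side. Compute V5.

127 × 180 mm

Let V0's short side be w mm. w · w√2 = 0.74 m² = 740,000 mm², so w ≈ 723.4 mm and w√2 ≈ 1023.0 mm → V0 = 723 × 1023 mm.
V1: ⌊1023/2⌋ × 723 = 511 × 723 mm
V2: ⌊723/2⌋ × 511 = 361 × 511 mm
V3: ⌊511/2⌋ × 361 = 255 × 361 mm
V4: ⌊361/2⌋ × 255 = 180 × 255 mm
V5: ⌊255/2⌋ × 180 = 127 × 180 mm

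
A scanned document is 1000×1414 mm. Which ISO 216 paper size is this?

B0 (1000 × 1414 mm)

Aspect ratio 1414/1000 ≈ 1.414 — close to the ISO √2 ≈ 1.414.
In the B-series (B0 = 1000 × 1414 mm): B0 = 1000 × 1414 mm.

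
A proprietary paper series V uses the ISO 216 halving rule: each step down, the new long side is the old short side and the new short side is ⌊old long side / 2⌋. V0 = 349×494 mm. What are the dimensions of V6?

V1: ⌊494/2⌋ × 349 = 247 × 349 mm
V2: ⌊349/2⌋ × 247 = 174 × 247 mm
V3: ⌊247/2⌋ × 174 = 123 × 174 mm
V4: ⌊174/2⌋ × 123 = 87 × 123 mm
V5: ⌊123/2⌋ × 87 = 61 × 87 mm
V6: ⌊87/2⌋ × 61 = 43 × 61 mm

43 × 61 mm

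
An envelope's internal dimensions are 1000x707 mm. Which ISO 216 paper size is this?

Aspect ratio 1000/707 ≈ 1.414 — close to the ISO √2 ≈ 1.414.
In the B-series (B0 = 1000 × 1414 mm): B1 = 707 × 1000 mm.

B1 (707 × 1000 mm)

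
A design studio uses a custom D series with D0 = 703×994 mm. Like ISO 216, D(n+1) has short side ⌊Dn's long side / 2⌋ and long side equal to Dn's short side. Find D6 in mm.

87 × 124 mm

D1 = 497 × 703 mm (from D0 by 1 halving).
D2: ⌊703/2⌋ × 497 = 351 × 497 mm
D3: ⌊497/2⌋ × 351 = 248 × 351 mm
D4: ⌊351/2⌋ × 248 = 175 × 248 mm
D5: ⌊248/2⌋ × 175 = 124 × 175 mm
D6: ⌊175/2⌋ × 124 = 87 × 124 mm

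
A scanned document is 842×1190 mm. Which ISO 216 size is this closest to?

A0 (841 × 1189 mm)

Aspect ratio 1190/842 ≈ 1.413 — close to the ISO √2 ≈ 1.414.
In the A-series (A0 area = 1 m²): A0 = 841 × 1189 mm.
Off by 2 mm total — nearest standard size.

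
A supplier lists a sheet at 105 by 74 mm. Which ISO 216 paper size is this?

Aspect ratio 105/74 ≈ 1.419 — close to the ISO √2 ≈ 1.414.
In the A-series (A0 area = 1 m²): A7 = 74 × 105 mm.

A7 (74 × 105 mm)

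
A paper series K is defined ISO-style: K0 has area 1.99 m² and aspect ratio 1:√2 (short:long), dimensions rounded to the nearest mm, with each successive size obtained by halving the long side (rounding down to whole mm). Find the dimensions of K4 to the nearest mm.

296 × 419 mm

Let K0's short side be w mm. w · w√2 = 1.99 m² = 1,990,000 mm², so w ≈ 1186.2 mm and w√2 ≈ 1677.6 mm → K0 = 1186 × 1678 mm.
K1: ⌊1678/2⌋ × 1186 = 839 × 1186 mm
K2: ⌊1186/2⌋ × 839 = 593 × 839 mm
K3: ⌊839/2⌋ × 593 = 419 × 593 mm
K4: ⌊593/2⌋ × 419 = 296 × 419 mm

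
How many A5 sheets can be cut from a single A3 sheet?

A3 = 297 × 420 mm; A5 = 148 × 210 mm.
Each halving step doubles the count; 2 steps from A3 to A5.
2^2 = 4.

4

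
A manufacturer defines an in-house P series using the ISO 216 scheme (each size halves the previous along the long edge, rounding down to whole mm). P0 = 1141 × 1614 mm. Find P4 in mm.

P1 = 807 × 1141 mm (from P0 by 1 halving).
P2: ⌊1141/2⌋ × 807 = 570 × 807 mm
P3: ⌊807/2⌋ × 570 = 403 × 570 mm
P4: ⌊570/2⌋ × 403 = 285 × 403 mm

285 × 403 mm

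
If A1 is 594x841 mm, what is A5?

A2: ⌊841/2⌋ × 594 = 420 × 594 mm
A3: ⌊594/2⌋ × 420 = 297 × 420 mm
A4: ⌊420/2⌋ × 297 = 210 × 297 mm
A5: ⌊297/2⌋ × 210 = 148 × 210 mm

148 × 210 mm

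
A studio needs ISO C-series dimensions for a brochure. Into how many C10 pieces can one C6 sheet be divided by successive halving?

C6 = 114 × 162 mm; C10 = 28 × 40 mm.
Each halving step doubles the count; 4 steps from C6 to C10.
2^4 = 16.

16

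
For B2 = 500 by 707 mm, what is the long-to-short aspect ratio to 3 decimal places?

1.414

707 / 500 = 1.414
Matches √2 ≈ 1.414 — the ISO 216 defining ratio.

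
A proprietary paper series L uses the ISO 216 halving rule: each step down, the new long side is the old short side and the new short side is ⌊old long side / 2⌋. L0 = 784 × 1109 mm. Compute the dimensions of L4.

196 × 277 mm

L1: ⌊1109/2⌋ × 784 = 554 × 784 mm
L2: ⌊784/2⌋ × 554 = 392 × 554 mm
L3: ⌊554/2⌋ × 392 = 277 × 392 mm
L4: ⌊392/2⌋ × 277 = 196 × 277 mm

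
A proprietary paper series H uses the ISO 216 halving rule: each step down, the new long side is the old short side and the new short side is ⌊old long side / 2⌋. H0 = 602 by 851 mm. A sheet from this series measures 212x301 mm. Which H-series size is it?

H3

H0: 602 × 851 mm
H1: 425 × 602 mm
H2: 301 × 425 mm
H3: 212 × 301 mm
H4: 150 × 212 mm
→ matches H3.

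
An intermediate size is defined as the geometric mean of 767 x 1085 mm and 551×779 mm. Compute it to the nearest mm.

650 × 919 mm

Short side: √(767 · 551) = √422617 ≈ 650.1 → 650 mm
Long side: √(1085 · 779) = √845215 ≈ 919.4 → 919 mm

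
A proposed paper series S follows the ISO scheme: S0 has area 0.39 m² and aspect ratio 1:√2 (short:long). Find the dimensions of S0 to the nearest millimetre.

Let the short side be w mm. Then w · w√2 = 0.39 m² = 390,000 mm².
w² = 390,000/√2, so w ≈ 525.1 mm; long side = w√2 ≈ 742.7 mm.

525 × 743 mm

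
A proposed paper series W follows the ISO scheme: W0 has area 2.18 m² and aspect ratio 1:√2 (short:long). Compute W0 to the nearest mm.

Let the short side be w mm. Then w · w√2 = 2.18 m² = 2,180,000 mm².
w² = 2,180,000/√2, so w ≈ 1241.6 mm; long side = w√2 ≈ 1755.8 mm.

1242 × 1756 mm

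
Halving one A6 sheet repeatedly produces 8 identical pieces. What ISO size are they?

8 = 2^3, so 3 halving steps.
A6 → A7 → … → A9 after 3 steps.

A9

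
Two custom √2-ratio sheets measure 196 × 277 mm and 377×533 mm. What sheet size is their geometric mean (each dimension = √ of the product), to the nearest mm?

Short side: √(196 · 377) = √73892 ≈ 271.8 → 272 mm
Long side: √(277 · 533) = √147641 ≈ 384.2 → 384 mm

272 × 384 mm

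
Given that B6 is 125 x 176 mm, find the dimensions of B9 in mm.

B7: ⌊176/2⌋ × 125 = 88 × 125 mm
B8: ⌊125/2⌋ × 88 = 62 × 88 mm
B9: ⌊88/2⌋ × 62 = 44 × 62 mm

44 × 62 mm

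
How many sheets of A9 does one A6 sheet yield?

Each ISO step halves the sheet: 1 × A6 → 2 × A7 → 4 × A8 → 8 × A9
From A6 to A9 is 3 halving steps: 2^3 = 8.

8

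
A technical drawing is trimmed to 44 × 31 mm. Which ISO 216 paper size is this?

B10 (31 × 44 mm)

Aspect ratio 44/31 ≈ 1.419 — close to the ISO √2 ≈ 1.414.
In the B-series (B0 = 1000 × 1414 mm): B10 = 31 × 44 mm.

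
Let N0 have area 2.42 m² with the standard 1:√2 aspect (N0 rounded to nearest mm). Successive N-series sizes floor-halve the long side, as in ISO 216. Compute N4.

Let N0's short side be w mm. w · w√2 = 2.42 m² = 2,420,000 mm², so w ≈ 1308.1 mm and w√2 ≈ 1850.0 mm → N0 = 1308 × 1850 mm.
N1: ⌊1850/2⌋ × 1308 = 925 × 1308 mm
N2: ⌊1308/2⌋ × 925 = 654 × 925 mm
N3: ⌊925/2⌋ × 654 = 462 × 654 mm
N4: ⌊654/2⌋ × 462 = 327 × 462 mm

327 × 462 mm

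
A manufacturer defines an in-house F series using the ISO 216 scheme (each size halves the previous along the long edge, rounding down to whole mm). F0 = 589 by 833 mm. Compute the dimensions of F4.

147 × 208 mm

F1: ⌊833/2⌋ × 589 = 416 × 589 mm
F2: ⌊589/2⌋ × 416 = 294 × 416 mm
F3: ⌊416/2⌋ × 294 = 208 × 294 mm
F4: ⌊294/2⌋ × 208 = 147 × 208 mm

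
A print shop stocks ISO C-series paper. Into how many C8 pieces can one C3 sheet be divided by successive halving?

Each ISO step halves the sheet: 1 × C3 → 2 × C4 → 4 × C5 → 8 × C6 → …
From C3 to C8 is 5 halving steps: 2^5 = 32.

32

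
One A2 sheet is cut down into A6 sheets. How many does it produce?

16

Each ISO step halves the sheet: 1 × A2 → 2 × A3 → 4 × A4 → 8 × A5 → …
From A2 to A6 is 4 halving steps: 2^4 = 16.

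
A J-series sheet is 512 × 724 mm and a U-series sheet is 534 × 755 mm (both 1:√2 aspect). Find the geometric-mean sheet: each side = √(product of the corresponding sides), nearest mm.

523 × 739 mm

Short side: √(512 · 534) = √273408 ≈ 522.9 → 523 mm
Long side: √(724 · 755) = √546620 ≈ 739.3 → 739 mm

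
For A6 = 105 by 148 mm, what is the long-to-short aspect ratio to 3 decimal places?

148 / 105 = 1.410
ISO 216 targets √2 ≈ 1.414; the -0.005 deviation is from mm rounding.

1.410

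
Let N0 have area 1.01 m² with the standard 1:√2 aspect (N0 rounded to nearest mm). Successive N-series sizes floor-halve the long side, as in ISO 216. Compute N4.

211 × 298 mm

Let N0's short side be w mm. w · w√2 = 1.01 m² = 1,010,000 mm², so w ≈ 845.1 mm and w√2 ≈ 1195.1 mm → N0 = 845 × 1195 mm.
N1: ⌊1195/2⌋ × 845 = 597 × 845 mm
N2: ⌊845/2⌋ × 597 = 422 × 597 mm
N3: ⌊597/2⌋ × 422 = 298 × 422 mm
N4: ⌊422/2⌋ × 298 = 211 × 298 mm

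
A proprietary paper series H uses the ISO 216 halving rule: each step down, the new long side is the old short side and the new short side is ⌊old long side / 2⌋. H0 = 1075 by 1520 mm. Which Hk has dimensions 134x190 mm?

H6

H0: 1075 × 1520 mm
H1: 760 × 1075 mm
H2: 537 × 760 mm
H3: 380 × 537 mm
H4: 268 × 380 mm
H5: 190 × 268 mm
H6: 134 × 190 mm
H7: 95 × 134 mm
→ matches H6.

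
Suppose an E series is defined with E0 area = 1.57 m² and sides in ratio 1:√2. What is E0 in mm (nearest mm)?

1054 × 1490 mm

Let the short side be w mm. Then w · w√2 = 1.57 m² = 1,570,000 mm².
w² = 1,570,000/√2, so w ≈ 1053.6 mm; long side = w√2 ≈ 1490.1 mm.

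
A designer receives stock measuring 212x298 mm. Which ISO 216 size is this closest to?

Aspect ratio 298/212 ≈ 1.406 — close to the ISO √2 ≈ 1.414.
In the A-series (A0 area = 1 m²): A4 = 210 × 297 mm.
Off by 3 mm total — nearest standard size.

A4 (210 × 297 mm)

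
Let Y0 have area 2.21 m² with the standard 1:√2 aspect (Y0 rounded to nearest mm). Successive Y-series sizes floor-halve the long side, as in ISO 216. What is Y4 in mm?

Let Y0's short side be w mm. w · w√2 = 2.21 m² = 2,210,000 mm², so w ≈ 1250.1 mm and w√2 ≈ 1767.9 mm → Y0 = 1250 × 1768 mm.
Y1: ⌊1768/2⌋ × 1250 = 884 × 1250 mm
Y2: ⌊1250/2⌋ × 884 = 625 × 884 mm
Y3: ⌊884/2⌋ × 625 = 442 × 625 mm
Y4: ⌊625/2⌋ × 442 = 312 × 442 mm

312 × 442 mm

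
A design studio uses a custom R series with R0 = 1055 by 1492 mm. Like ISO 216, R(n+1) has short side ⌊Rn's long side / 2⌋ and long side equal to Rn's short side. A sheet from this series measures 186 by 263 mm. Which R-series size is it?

R0: 1055 × 1492 mm
R1: 746 × 1055 mm
R2: 527 × 746 mm
R3: 373 × 527 mm
R4: 263 × 373 mm
R5: 186 × 263 mm
R6: 131 × 186 mm
→ matches R5.

R5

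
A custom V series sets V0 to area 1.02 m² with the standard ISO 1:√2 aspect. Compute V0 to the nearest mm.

Let the short side be w mm. Then w · w√2 = 1.02 m² = 1,020,000 mm².
w² = 1,020,000/√2, so w ≈ 849.3 mm; long side = w√2 ≈ 1201.0 mm.

849 × 1201 mm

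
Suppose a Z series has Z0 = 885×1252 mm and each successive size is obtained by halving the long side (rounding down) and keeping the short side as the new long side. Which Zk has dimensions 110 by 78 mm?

Z7

Z0: 885 × 1252 mm
Z1: 626 × 885 mm
Z2: 442 × 626 mm
Z3: 313 × 442 mm
Z4: 221 × 313 mm
Z5: 156 × 221 mm
Z6: 110 × 156 mm
Z7: 78 × 110 mm
Z8: 55 × 78 mm
→ matches Z7.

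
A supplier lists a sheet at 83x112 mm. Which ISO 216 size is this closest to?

Aspect ratio 112/83 ≈ 1.349 (ISO target is √2 ≈ 1.414).
In the C-series (envelope sizes, between A and B): C7 = 81 × 114 mm.
Off by 4 mm total — nearest standard size.

C7 (81 × 114 mm)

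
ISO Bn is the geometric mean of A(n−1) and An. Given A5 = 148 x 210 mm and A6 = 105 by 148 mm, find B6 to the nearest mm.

Short side: √(148 · 105) = √15540 ≈ 124.7 → 125 mm
Long side: √(210 · 148) = √31080 ≈ 176.3 → 176 mm

125 × 176 mm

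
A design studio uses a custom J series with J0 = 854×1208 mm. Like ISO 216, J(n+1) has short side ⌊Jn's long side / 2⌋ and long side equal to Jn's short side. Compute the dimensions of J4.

213 × 302 mm

J1: ⌊1208/2⌋ × 854 = 604 × 854 mm
J2: ⌊854/2⌋ × 604 = 427 × 604 mm
J3: ⌊604/2⌋ × 427 = 302 × 427 mm
J4: ⌊427/2⌋ × 302 = 213 × 302 mm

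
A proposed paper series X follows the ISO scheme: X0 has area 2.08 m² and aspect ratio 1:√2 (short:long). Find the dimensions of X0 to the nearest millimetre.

1213 × 1715 mm

Let the short side be w mm. Then w · w√2 = 2.08 m² = 2,080,000 mm².
w² = 2,080,000/√2, so w ≈ 1212.8 mm; long side = w√2 ≈ 1715.1 mm.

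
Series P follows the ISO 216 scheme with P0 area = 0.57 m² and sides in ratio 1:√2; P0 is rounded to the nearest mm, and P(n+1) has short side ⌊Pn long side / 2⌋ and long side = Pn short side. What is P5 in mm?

112 × 158 mm

Let P0's short side be w mm. w · w√2 = 0.57 m² = 570,000 mm², so w ≈ 634.9 mm and w√2 ≈ 897.8 mm → P0 = 635 × 898 mm.
P1: ⌊898/2⌋ × 635 = 449 × 635 mm
P2: ⌊635/2⌋ × 449 = 317 × 449 mm
P3: ⌊449/2⌋ × 317 = 224 × 317 mm
P4: ⌊317/2⌋ × 224 = 158 × 224 mm
P5: ⌊224/2⌋ × 158 = 112 × 158 mm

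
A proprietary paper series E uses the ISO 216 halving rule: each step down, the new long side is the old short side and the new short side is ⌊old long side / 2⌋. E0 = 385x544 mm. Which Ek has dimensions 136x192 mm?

E0: 385 × 544 mm
E1: 272 × 385 mm
E2: 192 × 272 mm
E3: 136 × 192 mm
E4: 96 × 136 mm
→ matches E3.

E3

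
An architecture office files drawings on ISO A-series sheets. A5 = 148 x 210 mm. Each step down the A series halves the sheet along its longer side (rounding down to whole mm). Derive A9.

A6: ⌊210/2⌋ × 148 = 105 × 148 mm
A7: ⌊148/2⌋ × 105 = 74 × 105 mm
A8: ⌊105/2⌋ × 74 = 52 × 74 mm
A9: ⌊74/2⌋ × 52 = 37 × 52 mm

37 × 52 mm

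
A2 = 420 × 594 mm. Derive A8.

A3: ⌊594/2⌋ × 420 = 297 × 420 mm
A4: ⌊420/2⌋ × 297 = 210 × 297 mm
A5: ⌊297/2⌋ × 210 = 148 × 210 mm
A6: ⌊210/2⌋ × 148 = 105 × 148 mm
A7: ⌊148/2⌋ × 105 = 74 × 105 mm
A8: ⌊105/2⌋ × 74 = 52 × 74 mm

52 × 74 mm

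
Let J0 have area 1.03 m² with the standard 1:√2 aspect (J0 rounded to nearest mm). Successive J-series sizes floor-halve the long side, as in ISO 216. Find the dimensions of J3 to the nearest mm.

Let J0's short side be w mm. w · w√2 = 1.03 m² = 1,030,000 mm², so w ≈ 853.4 mm and w√2 ≈ 1206.9 mm → J0 = 853 × 1207 mm.
J1: ⌊1207/2⌋ × 853 = 603 × 853 mm
J2: ⌊853/2⌋ × 603 = 426 × 603 mm
J3: ⌊603/2⌋ × 426 = 301 × 426 mm

301 × 426 mm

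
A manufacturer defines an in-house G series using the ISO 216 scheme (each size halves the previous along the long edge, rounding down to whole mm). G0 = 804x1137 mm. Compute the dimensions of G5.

142 × 201 mm

G1: ⌊1137/2⌋ × 804 = 568 × 804 mm
G2: ⌊804/2⌋ × 568 = 402 × 568 mm
G3: ⌊568/2⌋ × 402 = 284 × 402 mm
G4: ⌊402/2⌋ × 284 = 201 × 284 mm
G5: ⌊284/2⌋ × 201 = 142 × 201 mm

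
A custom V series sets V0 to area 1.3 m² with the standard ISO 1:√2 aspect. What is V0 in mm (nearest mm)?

Let the short side be w mm. Then w · w√2 = 1.3 m² = 1,300,000 mm².
w² = 1,300,000/√2, so w ≈ 958.8 mm; long side = w√2 ≈ 1355.9 mm.

959 × 1356 mm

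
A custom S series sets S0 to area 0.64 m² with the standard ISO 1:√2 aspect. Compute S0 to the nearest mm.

Let the short side be w mm. Then w · w√2 = 0.64 m² = 640,000 mm².
w² = 640,000/√2, so w ≈ 672.7 mm; long side = w√2 ≈ 951.4 mm.

673 × 951 mm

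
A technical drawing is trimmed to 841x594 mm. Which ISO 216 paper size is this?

A1 (594 × 841 mm)

Aspect ratio 841/594 ≈ 1.416 — close to the ISO √2 ≈ 1.414.
In the A-series (A0 area = 1 m²): A1 = 594 × 841 mm.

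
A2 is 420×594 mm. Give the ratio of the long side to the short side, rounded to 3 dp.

594 / 420 = 1.414
Matches √2 ≈ 1.414 — the ISO 216 defining ratio.

1.414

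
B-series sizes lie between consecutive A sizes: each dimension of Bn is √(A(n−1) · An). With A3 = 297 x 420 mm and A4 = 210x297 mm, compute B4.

Short side: √(297 · 210) = √62370 ≈ 249.7 → 250 mm
Long side: √(420 · 297) = √124740 ≈ 353.2 → 353 mm

250 × 353 mm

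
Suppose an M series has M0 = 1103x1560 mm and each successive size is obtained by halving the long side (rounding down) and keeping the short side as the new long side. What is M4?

M1: ⌊1560/2⌋ × 1103 = 780 × 1103 mm
M2: ⌊1103/2⌋ × 780 = 551 × 780 mm
M3: ⌊780/2⌋ × 551 = 390 × 551 mm
M4: ⌊551/2⌋ × 390 = 275 × 390 mm

275 × 390 mm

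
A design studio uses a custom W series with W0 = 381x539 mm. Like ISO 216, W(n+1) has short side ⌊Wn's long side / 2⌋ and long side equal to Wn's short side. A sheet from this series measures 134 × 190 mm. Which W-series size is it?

W3

W0: 381 × 539 mm
W1: 269 × 381 mm
W2: 190 × 269 mm
W3: 134 × 190 mm
W4: 95 × 134 mm
→ matches W3.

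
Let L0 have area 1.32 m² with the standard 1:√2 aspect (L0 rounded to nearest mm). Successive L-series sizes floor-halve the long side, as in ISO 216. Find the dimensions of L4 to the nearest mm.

241 × 341 mm

Let L0's short side be w mm. w · w√2 = 1.32 m² = 1,320,000 mm², so w ≈ 966.1 mm and w√2 ≈ 1366.3 mm → L0 = 966 × 1366 mm.
L1: ⌊1366/2⌋ × 966 = 683 × 966 mm
L2: ⌊966/2⌋ × 683 = 483 × 683 mm
L3: ⌊683/2⌋ × 483 = 341 × 483 mm
L4: ⌊483/2⌋ × 341 = 241 × 341 mm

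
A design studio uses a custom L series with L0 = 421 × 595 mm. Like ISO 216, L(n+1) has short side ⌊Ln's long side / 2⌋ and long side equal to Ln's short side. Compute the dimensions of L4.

L1: ⌊595/2⌋ × 421 = 297 × 421 mm
L2: ⌊421/2⌋ × 297 = 210 × 297 mm
L3: ⌊297/2⌋ × 210 = 148 × 210 mm
L4: ⌊210/2⌋ × 148 = 105 × 148 mm

105 × 148 mm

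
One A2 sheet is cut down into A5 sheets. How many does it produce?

Each ISO step halves the sheet: 1 × A2 → 2 × A3 → 4 × A4 → 8 × A5
From A2 to A5 is 3 halving steps: 2^3 = 8.

8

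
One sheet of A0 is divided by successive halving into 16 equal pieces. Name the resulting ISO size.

A4

16 = 2^4, so 4 halving steps.
A0 → A1 → … → A4 after 4 steps.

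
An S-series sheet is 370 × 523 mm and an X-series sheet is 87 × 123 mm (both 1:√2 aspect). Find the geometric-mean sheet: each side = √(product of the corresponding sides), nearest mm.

Short side: √(370 · 87) = √32190 ≈ 179.4 → 179 mm
Long side: √(523 · 123) = √64329 ≈ 253.6 → 254 mm

179 × 254 mm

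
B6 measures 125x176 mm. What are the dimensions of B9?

44 × 62 mm

B7: ⌊176/2⌋ × 125 = 88 × 125 mm
B8: ⌊125/2⌋ × 88 = 62 × 88 mm
B9: ⌊88/2⌋ × 62 = 44 × 62 mm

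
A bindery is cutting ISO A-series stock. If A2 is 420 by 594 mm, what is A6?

A3: ⌊594/2⌋ × 420 = 297 × 420 mm
A4: ⌊420/2⌋ × 297 = 210 × 297 mm
A5: ⌊297/2⌋ × 210 = 148 × 210 mm
A6: ⌊210/2⌋ × 148 = 105 × 148 mm

105 × 148 mm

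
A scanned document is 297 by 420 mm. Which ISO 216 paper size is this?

A3 (297 × 420 mm)

Aspect ratio 420/297 ≈ 1.414 — close to the ISO √2 ≈ 1.414.
In the A-series (A0 area = 1 m²): A3 = 297 × 420 mm.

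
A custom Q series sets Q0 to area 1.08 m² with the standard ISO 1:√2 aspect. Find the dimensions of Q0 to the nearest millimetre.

874 × 1236 mm

Let the short side be w mm. Then w · w√2 = 1.08 m² = 1,080,000 mm².
w² = 1,080,000/√2, so w ≈ 873.9 mm; long side = w√2 ≈ 1235.9 mm.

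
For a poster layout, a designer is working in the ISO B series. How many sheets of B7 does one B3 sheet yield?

16

B3 = 353 × 500 mm; B7 = 88 × 125 mm.
Each halving step doubles the count; 4 steps from B3 to B7.
2^4 = 16.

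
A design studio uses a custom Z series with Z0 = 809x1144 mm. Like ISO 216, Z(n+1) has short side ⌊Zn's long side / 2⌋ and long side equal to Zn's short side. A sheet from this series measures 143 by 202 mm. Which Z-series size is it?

Z0: 809 × 1144 mm
Z1: 572 × 809 mm
Z2: 404 × 572 mm
Z3: 286 × 404 mm
Z4: 202 × 286 mm
Z5: 143 × 202 mm
Z6: 101 × 143 mm
→ matches Z5.

Z5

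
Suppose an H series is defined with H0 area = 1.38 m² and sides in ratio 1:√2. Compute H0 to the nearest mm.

Let the short side be w mm. Then w · w√2 = 1.38 m² = 1,380,000 mm².
w² = 1,380,000/√2, so w ≈ 987.8 mm; long side = w√2 ≈ 1397.0 mm.

988 × 1397 mm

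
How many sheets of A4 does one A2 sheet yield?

Each ISO step halves the sheet: 1 × A2 → 2 × A3 → 4 × A4
From A2 to A4 is 2 halving steps: 2^2 = 4.

4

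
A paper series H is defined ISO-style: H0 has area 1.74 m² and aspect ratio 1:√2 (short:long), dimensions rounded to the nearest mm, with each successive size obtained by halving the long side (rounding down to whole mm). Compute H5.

196 × 277 mm

Let H0's short side be w mm. w · w√2 = 1.74 m² = 1,740,000 mm², so w ≈ 1109.2 mm and w√2 ≈ 1568.7 mm → H0 = 1109 × 1569 mm.
H1: ⌊1569/2⌋ × 1109 = 784 × 1109 mm
H2: ⌊1109/2⌋ × 784 = 554 × 784 mm
H3: ⌊784/2⌋ × 554 = 392 × 554 mm
H4: ⌊554/2⌋ × 392 = 277 × 392 mm
H5: ⌊392/2⌋ × 277 = 196 × 277 mm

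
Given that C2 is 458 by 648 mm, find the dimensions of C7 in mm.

C3: ⌊648/2⌋ × 458 = 324 × 458 mm
C4: ⌊458/2⌋ × 324 = 229 × 324 mm
C5: ⌊324/2⌋ × 229 = 162 × 229 mm
C6: ⌊229/2⌋ × 162 = 114 × 162 mm
C7: ⌊162/2⌋ × 114 = 81 × 114 mm

81 × 114 mm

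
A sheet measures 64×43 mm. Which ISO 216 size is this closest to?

Aspect ratio 64/43 ≈ 1.488 (ISO target is √2 ≈ 1.414).
In the B-series (B0 = 1000 × 1414 mm): B9 = 44 × 62 mm.
Off by 3 mm total — nearest standard size.

B9 (44 × 62 mm)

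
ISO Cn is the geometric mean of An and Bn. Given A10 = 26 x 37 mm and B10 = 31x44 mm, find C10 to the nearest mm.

28 × 40 mm

Short side: √(26 · 31) = √806 ≈ 28.4 → 28 mm
Long side: √(37 · 44) = √1628 ≈ 40.3 → 40 mm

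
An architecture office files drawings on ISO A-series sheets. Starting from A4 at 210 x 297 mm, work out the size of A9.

37 × 52 mm

A5: ⌊297/2⌋ × 210 = 148 × 210 mm
A6: ⌊210/2⌋ × 148 = 105 × 148 mm
A7: ⌊148/2⌋ × 105 = 74 × 105 mm
A8: ⌊105/2⌋ × 74 = 52 × 74 mm
A9: ⌊74/2⌋ × 52 = 37 × 52 mm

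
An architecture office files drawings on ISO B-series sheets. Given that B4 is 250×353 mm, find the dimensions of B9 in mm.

B5: ⌊353/2⌋ × 250 = 176 × 250 mm
B6: ⌊250/2⌋ × 176 = 125 × 176 mm
B7: ⌊176/2⌋ × 125 = 88 × 125 mm
B8: ⌊125/2⌋ × 88 = 62 × 88 mm
B9: ⌊88/2⌋ × 62 = 44 × 62 mm

44 × 62 mm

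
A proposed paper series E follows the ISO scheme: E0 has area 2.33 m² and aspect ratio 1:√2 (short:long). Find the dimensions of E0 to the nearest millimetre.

Let the short side be w mm. Then w · w√2 = 2.33 m² = 2,330,000 mm².
w² = 2,330,000/√2, so w ≈ 1283.6 mm; long side = w√2 ≈ 1815.2 mm.

1284 × 1815 mm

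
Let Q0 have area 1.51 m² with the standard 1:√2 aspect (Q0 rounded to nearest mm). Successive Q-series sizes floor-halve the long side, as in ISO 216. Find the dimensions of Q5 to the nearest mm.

Let Q0's short side be w mm. w · w√2 = 1.51 m² = 1,510,000 mm², so w ≈ 1033.3 mm and w√2 ≈ 1461.3 mm → Q0 = 1033 × 1461 mm.
Q1: ⌊1461/2⌋ × 1033 = 730 × 1033 mm
Q2: ⌊1033/2⌋ × 730 = 516 × 730 mm
Q3: ⌊730/2⌋ × 516 = 365 × 516 mm
Q4: ⌊516/2⌋ × 365 = 258 × 365 mm
Q5: ⌊365/2⌋ × 258 = 182 × 258 mm

182 × 258 mm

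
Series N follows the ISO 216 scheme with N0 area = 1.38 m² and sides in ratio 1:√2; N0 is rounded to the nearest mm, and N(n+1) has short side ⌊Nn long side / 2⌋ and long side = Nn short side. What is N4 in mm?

Let N0's short side be w mm. w · w√2 = 1.38 m² = 1,380,000 mm², so w ≈ 987.8 mm and w√2 ≈ 1397.0 mm → N0 = 988 × 1397 mm.
N1: ⌊1397/2⌋ × 988 = 698 × 988 mm
N2: ⌊988/2⌋ × 698 = 494 × 698 mm
N3: ⌊698/2⌋ × 494 = 349 × 494 mm
N4: ⌊494/2⌋ × 349 = 247 × 349 mm

247 × 349 mm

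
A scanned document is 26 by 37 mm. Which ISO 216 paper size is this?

A10 (26 × 37 mm)

Aspect ratio 37/26 ≈ 1.423 — close to the ISO √2 ≈ 1.414.
In the A-series (A0 area = 1 m²): A10 = 26 × 37 mm.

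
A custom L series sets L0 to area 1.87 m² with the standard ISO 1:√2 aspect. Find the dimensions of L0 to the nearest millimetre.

Let the short side be w mm. Then w · w√2 = 1.87 m² = 1,870,000 mm².
w² = 1,870,000/√2, so w ≈ 1149.9 mm; long side = w√2 ≈ 1626.2 mm.

1150 × 1626 mm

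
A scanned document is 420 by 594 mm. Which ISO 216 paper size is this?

A2 (420 × 594 mm)

Aspect ratio 594/420 ≈ 1.414 — close to the ISO √2 ≈ 1.414.
In the A-series (A0 area = 1 m²): A2 = 420 × 594 mm.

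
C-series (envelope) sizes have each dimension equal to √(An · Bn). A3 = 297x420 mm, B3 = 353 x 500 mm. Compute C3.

324 × 458 mm

Short side: √(297 · 353) = √104841 ≈ 323.8 → 324 mm
Long side: √(420 · 500) = √210000 ≈ 458.3 → 458 mm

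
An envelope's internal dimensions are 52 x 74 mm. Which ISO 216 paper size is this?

A8 (52 × 74 mm)

Aspect ratio 74/52 ≈ 1.423 — close to the ISO √2 ≈ 1.414.
In the A-series (A0 area = 1 m²): A8 = 52 × 74 mm.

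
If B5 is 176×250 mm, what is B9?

B6: ⌊250/2⌋ × 176 = 125 × 176 mm
B7: ⌊176/2⌋ × 125 = 88 × 125 mm
B8: ⌊125/2⌋ × 88 = 62 × 88 mm
B9: ⌊88/2⌋ × 62 = 44 × 62 mm

44 × 62 mm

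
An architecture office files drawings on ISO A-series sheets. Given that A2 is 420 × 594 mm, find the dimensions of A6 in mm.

105 × 148 mm

A3: ⌊594/2⌋ × 420 = 297 × 420 mm
A4: ⌊420/2⌋ × 297 = 210 × 297 mm
A5: ⌊297/2⌋ × 210 = 148 × 210 mm
A6: ⌊210/2⌋ × 148 = 105 × 148 mm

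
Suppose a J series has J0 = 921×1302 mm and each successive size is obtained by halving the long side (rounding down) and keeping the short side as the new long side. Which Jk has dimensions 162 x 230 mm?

J5

J0: 921 × 1302 mm
J1: 651 × 921 mm
J2: 460 × 651 mm
J3: 325 × 460 mm
J4: 230 × 325 mm
J5: 162 × 230 mm
J6: 115 × 162 mm
→ matches J5.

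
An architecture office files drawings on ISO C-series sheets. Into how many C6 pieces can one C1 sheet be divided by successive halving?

32

Each ISO step halves the sheet: 1 × C1 → 2 × C2 → 4 × C3 → 8 × C4 → …
From C1 to C6 is 5 halving steps: 2^5 = 32.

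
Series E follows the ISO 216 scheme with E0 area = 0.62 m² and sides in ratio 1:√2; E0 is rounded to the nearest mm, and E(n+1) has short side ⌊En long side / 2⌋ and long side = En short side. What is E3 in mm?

234 × 331 mm

Let E0's short side be w mm. w · w√2 = 0.62 m² = 620,000 mm², so w ≈ 662.1 mm and w√2 ≈ 936.4 mm → E0 = 662 × 936 mm.
E1: ⌊936/2⌋ × 662 = 468 × 662 mm
E2: ⌊662/2⌋ × 468 = 331 × 468 mm
E3: ⌊468/2⌋ × 331 = 234 × 331 mm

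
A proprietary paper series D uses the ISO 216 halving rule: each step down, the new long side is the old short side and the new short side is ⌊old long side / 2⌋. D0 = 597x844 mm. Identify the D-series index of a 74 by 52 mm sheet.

D0: 597 × 844 mm
D1: 422 × 597 mm
D2: 298 × 422 mm
D3: 211 × 298 mm
D4: 149 × 211 mm
D5: 105 × 149 mm
D6: 74 × 105 mm
D7: 52 × 74 mm
D8: 37 × 52 mm
→ matches D7.

D7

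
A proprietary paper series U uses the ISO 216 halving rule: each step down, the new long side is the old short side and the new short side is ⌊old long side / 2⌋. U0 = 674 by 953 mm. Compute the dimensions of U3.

U1: ⌊953/2⌋ × 674 = 476 × 674 mm
U2: ⌊674/2⌋ × 476 = 337 × 476 mm
U3: ⌊476/2⌋ × 337 = 238 × 337 mm

238 × 337 mm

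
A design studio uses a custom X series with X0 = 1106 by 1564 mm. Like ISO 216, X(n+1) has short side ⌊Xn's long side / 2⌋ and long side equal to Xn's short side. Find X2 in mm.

553 × 782 mm

X1: ⌊1564/2⌋ × 1106 = 782 × 1106 mm
X2: ⌊1106/2⌋ × 782 = 553 × 782 mm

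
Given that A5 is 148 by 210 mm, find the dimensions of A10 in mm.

26 × 37 mm

A6: ⌊210/2⌋ × 148 = 105 × 148 mm
A7: ⌊148/2⌋ × 105 = 74 × 105 mm
A8: ⌊105/2⌋ × 74 = 52 × 74 mm
A9: ⌊74/2⌋ × 52 = 37 × 52 mm
A10: ⌊52/2⌋ × 37 = 26 × 37 mm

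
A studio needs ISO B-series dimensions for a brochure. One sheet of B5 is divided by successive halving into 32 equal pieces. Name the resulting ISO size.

B10

32 = 2^5, so 5 halving steps.
B5 → B6 → … → B10 after 5 steps.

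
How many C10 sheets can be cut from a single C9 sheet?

2

C9 = 40 × 57 mm; C10 = 28 × 40 mm.
Each halving step doubles the count; 1 step from C9 to C10.
2^1 = 2.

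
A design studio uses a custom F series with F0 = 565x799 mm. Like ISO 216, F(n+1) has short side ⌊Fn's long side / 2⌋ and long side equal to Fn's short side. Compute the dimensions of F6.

F1: ⌊799/2⌋ × 565 = 399 × 565 mm
F2: ⌊565/2⌋ × 399 = 282 × 399 mm
F3: ⌊399/2⌋ × 282 = 199 × 282 mm
F4: ⌊282/2⌋ × 199 = 141 × 199 mm
F5: ⌊199/2⌋ × 141 = 99 × 141 mm
F6: ⌊141/2⌋ × 99 = 70 × 99 mm

70 × 99 mm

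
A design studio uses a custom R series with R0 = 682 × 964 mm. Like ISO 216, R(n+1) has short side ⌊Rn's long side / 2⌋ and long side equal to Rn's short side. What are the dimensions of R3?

241 × 341 mm

R1: ⌊964/2⌋ × 682 = 482 × 682 mm
R2: ⌊682/2⌋ × 482 = 341 × 482 mm
R3: ⌊482/2⌋ × 341 = 241 × 341 mm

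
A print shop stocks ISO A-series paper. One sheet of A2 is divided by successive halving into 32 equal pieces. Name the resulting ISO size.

A7

32 = 2^5, so 5 halving steps.
A2 → A3 → … → A7 after 5 steps.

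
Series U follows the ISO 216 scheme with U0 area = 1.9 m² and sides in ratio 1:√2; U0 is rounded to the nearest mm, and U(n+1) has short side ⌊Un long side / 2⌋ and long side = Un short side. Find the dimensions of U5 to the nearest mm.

Let U0's short side be w mm. w · w√2 = 1.9 m² = 1,900,000 mm², so w ≈ 1159.1 mm and w√2 ≈ 1639.2 mm → U0 = 1159 × 1639 mm.
U1: ⌊1639/2⌋ × 1159 = 819 × 1159 mm
U2: ⌊1159/2⌋ × 819 = 579 × 819 mm
U3: ⌊819/2⌋ × 579 = 409 × 579 mm
U4: ⌊579/2⌋ × 409 = 289 × 409 mm
U5: ⌊409/2⌋ × 289 = 204 × 289 mm

204 × 289 mm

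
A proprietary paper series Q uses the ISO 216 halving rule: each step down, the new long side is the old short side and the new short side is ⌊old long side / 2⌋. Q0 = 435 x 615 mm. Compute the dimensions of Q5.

Q1: ⌊615/2⌋ × 435 = 307 × 435 mm
Q2: ⌊435/2⌋ × 307 = 217 × 307 mm
Q3: ⌊307/2⌋ × 217 = 153 × 217 mm
Q4: ⌊217/2⌋ × 153 = 108 × 153 mm
Q5: ⌊153/2⌋ × 108 = 76 × 108 mm

76 × 108 mm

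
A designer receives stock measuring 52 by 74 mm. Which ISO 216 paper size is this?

A8 (52 × 74 mm)

Aspect ratio 74/52 ≈ 1.423 — close to the ISO √2 ≈ 1.414.
In the A-series (A0 area = 1 m²): A8 = 52 × 74 mm.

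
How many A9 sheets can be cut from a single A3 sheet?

A3 = 297 × 420 mm; A9 = 37 × 52 mm.
Each halving step doubles the count; 6 steps from A3 to A9.
2^6 = 64.

64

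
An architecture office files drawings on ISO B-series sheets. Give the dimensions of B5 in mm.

B0 = 1000 × 1414 mm (B0 has a 1000 mm short side, aspect 1:√2).
B1: ⌊1414/2⌋ × 1000 = 707 × 1000 mm
B2: ⌊1000/2⌋ × 707 = 500 × 707 mm
B3: ⌊707/2⌋ × 500 = 353 × 500 mm
B4: ⌊500/2⌋ × 353 = 250 × 353 mm
B5: ⌊353/2⌋ × 250 = 176 × 250 mm

176 × 250 mm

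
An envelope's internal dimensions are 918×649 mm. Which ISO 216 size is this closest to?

Aspect ratio 918/649 ≈ 1.414 — close to the ISO √2 ≈ 1.414.
In the C-series (envelope sizes, between A and B): C1 = 648 × 917 mm.
Off by 2 mm total — nearest standard size.

C1 (648 × 917 mm)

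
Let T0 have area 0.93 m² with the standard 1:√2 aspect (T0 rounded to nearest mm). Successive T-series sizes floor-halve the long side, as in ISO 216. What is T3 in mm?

286 × 405 mm

Let T0's short side be w mm. w · w√2 = 0.93 m² = 930,000 mm², so w ≈ 810.9 mm and w√2 ≈ 1146.8 mm → T0 = 811 × 1147 mm.
T1: ⌊1147/2⌋ × 811 = 573 × 811 mm
T2: ⌊811/2⌋ × 573 = 405 × 573 mm
T3: ⌊573/2⌋ × 405 = 286 × 405 mm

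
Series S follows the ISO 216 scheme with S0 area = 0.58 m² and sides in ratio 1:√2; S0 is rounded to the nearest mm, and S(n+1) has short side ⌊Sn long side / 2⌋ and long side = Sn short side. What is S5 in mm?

113 × 160 mm

Let S0's short side be w mm. w · w√2 = 0.58 m² = 580,000 mm², so w ≈ 640.4 mm and w√2 ≈ 905.7 mm → S0 = 640 × 906 mm.
S1: ⌊906/2⌋ × 640 = 453 × 640 mm
S2: ⌊640/2⌋ × 453 = 320 × 453 mm
S3: ⌊453/2⌋ × 320 = 226 × 320 mm
S4: ⌊320/2⌋ × 226 = 160 × 226 mm
S5: ⌊226/2⌋ × 160 = 113 × 160 mm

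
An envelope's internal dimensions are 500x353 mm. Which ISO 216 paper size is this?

Aspect ratio 500/353 ≈ 1.416 — close to the ISO √2 ≈ 1.414.
In the B-series (B0 = 1000 × 1414 mm): B3 = 353 × 500 mm.

B3 (353 × 500 mm)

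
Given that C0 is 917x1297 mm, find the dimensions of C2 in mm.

458 × 648 mm

C1: ⌊1297/2⌋ × 917 = 648 × 917 mm
C2: ⌊917/2⌋ × 648 = 458 × 648 mm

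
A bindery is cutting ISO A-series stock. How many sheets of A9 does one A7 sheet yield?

4

Each ISO step halves the sheet: 1 × A7 → 2 × A8 → 4 × A9
From A7 to A9 is 2 halving steps: 2^2 = 4.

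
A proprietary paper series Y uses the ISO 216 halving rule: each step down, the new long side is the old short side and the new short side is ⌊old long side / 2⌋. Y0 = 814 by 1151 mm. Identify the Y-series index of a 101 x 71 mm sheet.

Y0: 814 × 1151 mm
Y1: 575 × 814 mm
Y2: 407 × 575 mm
Y3: 287 × 407 mm
Y4: 203 × 287 mm
Y5: 143 × 203 mm
Y6: 101 × 143 mm
Y7: 71 × 101 mm
Y8: 50 × 71 mm
→ matches Y7.

Y7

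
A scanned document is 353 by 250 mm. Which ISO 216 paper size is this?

Aspect ratio 353/250 ≈ 1.412 — close to the ISO √2 ≈ 1.414.
In the B-series (B0 = 1000 × 1414 mm): B4 = 250 × 353 mm.

B4 (250 × 353 mm)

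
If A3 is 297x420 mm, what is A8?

A4: ⌊420/2⌋ × 297 = 210 × 297 mm
A5: ⌊297/2⌋ × 210 = 148 × 210 mm
A6: ⌊210/2⌋ × 148 = 105 × 148 mm
A7: ⌊148/2⌋ × 105 = 74 × 105 mm
A8: ⌊105/2⌋ × 74 = 52 × 74 mm

52 × 74 mm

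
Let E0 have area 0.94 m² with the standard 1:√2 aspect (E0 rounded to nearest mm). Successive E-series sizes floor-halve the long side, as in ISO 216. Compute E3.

Let E0's short side be w mm. w · w√2 = 0.94 m² = 940,000 mm², so w ≈ 815.3 mm and w√2 ≈ 1153.0 mm → E0 = 815 × 1153 mm.
E1: ⌊1153/2⌋ × 815 = 576 × 815 mm
E2: ⌊815/2⌋ × 576 = 407 × 576 mm
E3: ⌊576/2⌋ × 407 = 288 × 407 mm

288 × 407 mm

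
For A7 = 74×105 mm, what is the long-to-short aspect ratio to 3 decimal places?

1.419

105 / 74 = 1.419
ISO 216 targets √2 ≈ 1.414; the +0.005 deviation is from mm rounding.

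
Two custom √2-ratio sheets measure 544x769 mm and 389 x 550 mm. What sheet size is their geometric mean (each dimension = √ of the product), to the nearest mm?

460 × 650 mm

Short side: √(544 · 389) = √211616 ≈ 460.0 → 460 mm
Long side: √(769 · 550) = √422950 ≈ 650.3 → 650 mm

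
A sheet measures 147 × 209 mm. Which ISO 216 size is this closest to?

Aspect ratio 209/147 ≈ 1.422 — close to the ISO √2 ≈ 1.414.
In the A-series (A0 area = 1 m²): A5 = 148 × 210 mm.
Off by 2 mm total — nearest standard size.

A5 (148 × 210 mm)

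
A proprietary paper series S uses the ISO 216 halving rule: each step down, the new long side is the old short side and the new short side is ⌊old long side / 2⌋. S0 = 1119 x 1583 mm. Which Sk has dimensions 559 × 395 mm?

S0: 1119 × 1583 mm
S1: 791 × 1119 mm
S2: 559 × 791 mm
S3: 395 × 559 mm
S4: 279 × 395 mm
→ matches S3.

S3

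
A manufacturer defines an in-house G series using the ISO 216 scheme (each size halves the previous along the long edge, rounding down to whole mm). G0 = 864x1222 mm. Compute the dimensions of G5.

G1: ⌊1222/2⌋ × 864 = 611 × 864 mm
G2: ⌊864/2⌋ × 611 = 432 × 611 mm
G3: ⌊611/2⌋ × 432 = 305 × 432 mm
G4: ⌊432/2⌋ × 305 = 216 × 305 mm
G5: ⌊305/2⌋ × 216 = 152 × 216 mm

152 × 216 mm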